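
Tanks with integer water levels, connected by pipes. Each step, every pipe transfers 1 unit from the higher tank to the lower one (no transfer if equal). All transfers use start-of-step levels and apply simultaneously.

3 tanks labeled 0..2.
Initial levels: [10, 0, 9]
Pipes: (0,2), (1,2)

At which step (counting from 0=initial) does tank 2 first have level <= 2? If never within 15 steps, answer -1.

Step 1: flows [0->2,2->1] -> levels [9 1 9]
Step 2: flows [0=2,2->1] -> levels [9 2 8]
Step 3: flows [0->2,2->1] -> levels [8 3 8]
Step 4: flows [0=2,2->1] -> levels [8 4 7]
Step 5: flows [0->2,2->1] -> levels [7 5 7]
Step 6: flows [0=2,2->1] -> levels [7 6 6]
Step 7: flows [0->2,1=2] -> levels [6 6 7]
Step 8: flows [2->0,2->1] -> levels [7 7 5]
Step 9: flows [0->2,1->2] -> levels [6 6 7]
  -> period-2 cycle (repeats step 7); tank 2 never drops to <=2
Tank 2 never reaches <=2 within 15 steps

Answer: -1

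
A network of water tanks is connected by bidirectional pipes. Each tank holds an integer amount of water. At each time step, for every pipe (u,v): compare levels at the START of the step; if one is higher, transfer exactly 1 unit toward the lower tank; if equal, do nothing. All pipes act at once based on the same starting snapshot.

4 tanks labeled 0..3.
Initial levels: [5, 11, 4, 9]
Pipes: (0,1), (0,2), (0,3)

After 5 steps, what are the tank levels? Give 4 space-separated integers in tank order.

Answer: 5 8 8 8

Derivation:
Step 1: flows [1->0,0->2,3->0] -> levels [6 10 5 8]
Step 2: flows [1->0,0->2,3->0] -> levels [7 9 6 7]
Step 3: flows [1->0,0->2,0=3] -> levels [7 8 7 7]
Step 4: flows [1->0,0=2,0=3] -> levels [8 7 7 7]
Step 5: flows [0->1,0->2,0->3] -> levels [5 8 8 8]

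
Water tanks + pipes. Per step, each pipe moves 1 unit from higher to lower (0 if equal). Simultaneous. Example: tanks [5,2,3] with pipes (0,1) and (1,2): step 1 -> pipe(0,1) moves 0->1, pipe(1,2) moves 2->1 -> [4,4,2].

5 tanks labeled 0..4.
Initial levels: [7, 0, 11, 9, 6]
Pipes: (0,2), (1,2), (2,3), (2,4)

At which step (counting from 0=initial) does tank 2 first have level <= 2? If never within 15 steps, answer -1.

Step 1: flows [2->0,2->1,2->3,2->4] -> levels [8 1 7 10 7]
Step 2: flows [0->2,2->1,3->2,2=4] -> levels [7 2 8 9 7]
Step 3: flows [2->0,2->1,3->2,2->4] -> levels [8 3 6 8 8]
Step 4: flows [0->2,2->1,3->2,4->2] -> levels [7 4 8 7 7]
Step 5: flows [2->0,2->1,2->3,2->4] -> levels [8 5 4 8 8]
Step 6: flows [0->2,1->2,3->2,4->2] -> levels [7 4 8 7 7]
  -> period-2 cycle (repeats step 4); tank 2 never drops to <=2
Tank 2 never reaches <=2 within 15 steps

Answer: -1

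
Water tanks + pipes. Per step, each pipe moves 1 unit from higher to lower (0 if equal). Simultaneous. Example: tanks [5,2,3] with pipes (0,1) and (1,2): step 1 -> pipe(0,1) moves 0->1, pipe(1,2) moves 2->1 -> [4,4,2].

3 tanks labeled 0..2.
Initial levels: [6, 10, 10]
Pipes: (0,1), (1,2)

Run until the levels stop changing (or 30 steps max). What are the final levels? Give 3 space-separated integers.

Answer: 8 10 8

Derivation:
Step 1: flows [1->0,1=2] -> levels [7 9 10]
Step 2: flows [1->0,2->1] -> levels [8 9 9]
Step 3: flows [1->0,1=2] -> levels [9 8 9]
Step 4: flows [0->1,2->1] -> levels [8 10 8]
Step 5: flows [1->0,1->2] -> levels [9 8 9]
  -> period-2 cycle: step 5 state = step 3 state; never stabilizes
  -> state at step 30: (30-3) mod 2 = 1, same as step 4 -> [8 10 8]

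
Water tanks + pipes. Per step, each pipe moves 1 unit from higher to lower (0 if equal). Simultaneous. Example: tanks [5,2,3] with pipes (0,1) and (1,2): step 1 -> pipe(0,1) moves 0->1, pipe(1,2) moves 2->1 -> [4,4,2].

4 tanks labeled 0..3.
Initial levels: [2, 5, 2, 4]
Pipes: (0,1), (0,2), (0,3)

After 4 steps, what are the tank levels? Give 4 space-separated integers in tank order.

Step 1: flows [1->0,0=2,3->0] -> levels [4 4 2 3]
Step 2: flows [0=1,0->2,0->3] -> levels [2 4 3 4]
Step 3: flows [1->0,2->0,3->0] -> levels [5 3 2 3]
Step 4: flows [0->1,0->2,0->3] -> levels [2 4 3 4]

Answer: 2 4 3 4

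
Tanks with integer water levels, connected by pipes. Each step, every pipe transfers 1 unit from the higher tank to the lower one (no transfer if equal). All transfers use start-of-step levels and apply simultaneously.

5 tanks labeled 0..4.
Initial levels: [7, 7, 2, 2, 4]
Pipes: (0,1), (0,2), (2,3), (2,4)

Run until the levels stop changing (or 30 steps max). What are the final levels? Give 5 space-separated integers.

Answer: 6 5 3 4 4

Derivation:
Step 1: flows [0=1,0->2,2=3,4->2] -> levels [6 7 4 2 3]
Step 2: flows [1->0,0->2,2->3,2->4] -> levels [6 6 3 3 4]
Step 3: flows [0=1,0->2,2=3,4->2] -> levels [5 6 5 3 3]
Step 4: flows [1->0,0=2,2->3,2->4] -> levels [6 5 3 4 4]
Step 5: flows [0->1,0->2,3->2,4->2] -> levels [4 6 6 3 3]
Step 6: flows [1->0,2->0,2->3,2->4] -> levels [6 5 3 4 4]
  -> period-2 cycle: step 6 state = step 4 state; never stabilizes
  -> state at step 30: (30-4) mod 2 = 0, same as step 4 -> [6 5 3 4 4]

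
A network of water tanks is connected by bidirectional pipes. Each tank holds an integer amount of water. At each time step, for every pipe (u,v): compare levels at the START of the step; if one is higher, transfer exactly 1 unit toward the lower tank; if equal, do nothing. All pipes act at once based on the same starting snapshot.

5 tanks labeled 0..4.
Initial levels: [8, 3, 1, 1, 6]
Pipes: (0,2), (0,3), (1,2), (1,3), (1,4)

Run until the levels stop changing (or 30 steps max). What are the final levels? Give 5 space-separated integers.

Step 1: flows [0->2,0->3,1->2,1->3,4->1] -> levels [6 2 3 3 5]
Step 2: flows [0->2,0->3,2->1,3->1,4->1] -> levels [4 5 3 3 4]
Step 3: flows [0->2,0->3,1->2,1->3,1->4] -> levels [2 2 5 5 5]
Step 4: flows [2->0,3->0,2->1,3->1,4->1] -> levels [4 5 3 3 4]
  -> period-2 cycle: step 4 state = step 2 state; never stabilizes
  -> state at step 30: (30-2) mod 2 = 0, same as step 2 -> [4 5 3 3 4]

Answer: 4 5 3 3 4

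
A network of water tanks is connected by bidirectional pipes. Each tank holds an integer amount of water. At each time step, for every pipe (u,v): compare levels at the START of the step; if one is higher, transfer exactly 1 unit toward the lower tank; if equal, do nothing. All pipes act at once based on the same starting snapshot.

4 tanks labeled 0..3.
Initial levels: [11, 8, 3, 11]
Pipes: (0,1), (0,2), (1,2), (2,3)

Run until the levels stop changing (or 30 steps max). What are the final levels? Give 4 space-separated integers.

Answer: 7 8 10 8

Derivation:
Step 1: flows [0->1,0->2,1->2,3->2] -> levels [9 8 6 10]
Step 2: flows [0->1,0->2,1->2,3->2] -> levels [7 8 9 9]
Step 3: flows [1->0,2->0,2->1,2=3] -> levels [9 8 7 9]
Step 4: flows [0->1,0->2,1->2,3->2] -> levels [7 8 10 8]
Step 5: flows [1->0,2->0,2->1,2->3] -> levels [9 8 7 9]
  -> period-2 cycle: step 5 state = step 3 state; never stabilizes
  -> state at step 30: (30-3) mod 2 = 1, same as step 4 -> [7 8 10 8]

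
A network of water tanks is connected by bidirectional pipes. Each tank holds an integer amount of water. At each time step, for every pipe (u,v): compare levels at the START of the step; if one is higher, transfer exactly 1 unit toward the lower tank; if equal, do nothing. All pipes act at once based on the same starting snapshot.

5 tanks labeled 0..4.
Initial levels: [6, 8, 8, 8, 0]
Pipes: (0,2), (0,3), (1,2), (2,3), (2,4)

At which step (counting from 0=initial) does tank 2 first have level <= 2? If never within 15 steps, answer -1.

Step 1: flows [2->0,3->0,1=2,2=3,2->4] -> levels [8 8 6 7 1]
Step 2: flows [0->2,0->3,1->2,3->2,2->4] -> levels [6 7 8 7 2]
Step 3: flows [2->0,3->0,2->1,2->3,2->4] -> levels [8 8 4 7 3]
Step 4: flows [0->2,0->3,1->2,3->2,2->4] -> levels [6 7 6 7 4]
Step 5: flows [0=2,3->0,1->2,3->2,2->4] -> levels [7 6 7 5 5]
Step 6: flows [0=2,0->3,2->1,2->3,2->4] -> levels [6 7 4 7 6]
Step 7: flows [0->2,3->0,1->2,3->2,4->2] -> levels [6 6 8 5 5]
Step 8: flows [2->0,0->3,2->1,2->3,2->4] -> levels [6 7 4 7 6]
  -> period-2 cycle (repeats step 6); tank 2 never drops to <=2
Tank 2 never reaches <=2 within 15 steps

Answer: -1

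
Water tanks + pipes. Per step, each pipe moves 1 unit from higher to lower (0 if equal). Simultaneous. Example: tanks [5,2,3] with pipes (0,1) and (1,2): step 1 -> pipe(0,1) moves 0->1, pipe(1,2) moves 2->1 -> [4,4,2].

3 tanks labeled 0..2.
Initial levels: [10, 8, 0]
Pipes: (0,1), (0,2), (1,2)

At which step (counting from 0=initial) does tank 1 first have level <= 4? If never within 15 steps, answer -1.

Step 1: flows [0->1,0->2,1->2] -> levels [8 8 2]
Step 2: flows [0=1,0->2,1->2] -> levels [7 7 4]
Step 3: flows [0=1,0->2,1->2] -> levels [6 6 6]
Step 4: flows [0=1,0=2,1=2] -> levels [6 6 6]
  -> stable; tank 1 stays at 6 > 4
Tank 1 never reaches <=4 within 15 steps

Answer: -1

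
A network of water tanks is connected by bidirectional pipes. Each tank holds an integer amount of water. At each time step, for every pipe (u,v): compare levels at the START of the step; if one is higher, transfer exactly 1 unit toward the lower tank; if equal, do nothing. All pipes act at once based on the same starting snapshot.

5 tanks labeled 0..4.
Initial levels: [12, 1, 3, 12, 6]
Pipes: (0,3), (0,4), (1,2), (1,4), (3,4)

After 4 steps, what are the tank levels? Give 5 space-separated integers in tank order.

Answer: 9 4 4 9 8

Derivation:
Step 1: flows [0=3,0->4,2->1,4->1,3->4] -> levels [11 3 2 11 7]
Step 2: flows [0=3,0->4,1->2,4->1,3->4] -> levels [10 3 3 10 8]
Step 3: flows [0=3,0->4,1=2,4->1,3->4] -> levels [9 4 3 9 9]
Step 4: flows [0=3,0=4,1->2,4->1,3=4] -> levels [9 4 4 9 8]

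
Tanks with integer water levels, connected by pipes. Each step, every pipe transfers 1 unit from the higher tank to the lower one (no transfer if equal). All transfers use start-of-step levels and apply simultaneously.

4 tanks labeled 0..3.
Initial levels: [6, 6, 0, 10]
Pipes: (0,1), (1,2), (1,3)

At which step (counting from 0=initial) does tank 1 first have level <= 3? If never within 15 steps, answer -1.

Answer: -1

Derivation:
Step 1: flows [0=1,1->2,3->1] -> levels [6 6 1 9]
Step 2: flows [0=1,1->2,3->1] -> levels [6 6 2 8]
Step 3: flows [0=1,1->2,3->1] -> levels [6 6 3 7]
Step 4: flows [0=1,1->2,3->1] -> levels [6 6 4 6]
Step 5: flows [0=1,1->2,1=3] -> levels [6 5 5 6]
Step 6: flows [0->1,1=2,3->1] -> levels [5 7 5 5]
Step 7: flows [1->0,1->2,1->3] -> levels [6 4 6 6]
Step 8: flows [0->1,2->1,3->1] -> levels [5 7 5 5]
  -> period-2 cycle (repeats step 6); tank 1 never drops to <=3
Tank 1 never reaches <=3 within 15 steps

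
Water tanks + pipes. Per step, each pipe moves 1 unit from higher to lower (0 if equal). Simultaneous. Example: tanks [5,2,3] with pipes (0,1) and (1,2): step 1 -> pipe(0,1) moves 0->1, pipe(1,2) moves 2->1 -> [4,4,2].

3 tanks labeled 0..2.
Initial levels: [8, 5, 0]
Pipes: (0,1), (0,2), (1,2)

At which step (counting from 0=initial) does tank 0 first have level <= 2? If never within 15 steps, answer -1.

Step 1: flows [0->1,0->2,1->2] -> levels [6 5 2]
Step 2: flows [0->1,0->2,1->2] -> levels [4 5 4]
Step 3: flows [1->0,0=2,1->2] -> levels [5 3 5]
Step 4: flows [0->1,0=2,2->1] -> levels [4 5 4]
  -> period-2 cycle (repeats step 2); tank 0 never drops to <=2
Tank 0 never reaches <=2 within 15 steps

Answer: -1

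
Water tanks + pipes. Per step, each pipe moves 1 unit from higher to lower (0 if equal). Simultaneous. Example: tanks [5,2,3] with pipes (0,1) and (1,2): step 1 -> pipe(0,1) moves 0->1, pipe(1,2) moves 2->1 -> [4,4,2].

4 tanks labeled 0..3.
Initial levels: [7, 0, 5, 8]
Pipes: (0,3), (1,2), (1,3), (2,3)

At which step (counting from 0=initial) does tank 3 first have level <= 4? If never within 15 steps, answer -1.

Answer: 3

Derivation:
Step 1: flows [3->0,2->1,3->1,3->2] -> levels [8 2 5 5]
Step 2: flows [0->3,2->1,3->1,2=3] -> levels [7 4 4 5]
Step 3: flows [0->3,1=2,3->1,3->2] -> levels [6 5 5 4]
Tank 3 first reaches <=4 at step 3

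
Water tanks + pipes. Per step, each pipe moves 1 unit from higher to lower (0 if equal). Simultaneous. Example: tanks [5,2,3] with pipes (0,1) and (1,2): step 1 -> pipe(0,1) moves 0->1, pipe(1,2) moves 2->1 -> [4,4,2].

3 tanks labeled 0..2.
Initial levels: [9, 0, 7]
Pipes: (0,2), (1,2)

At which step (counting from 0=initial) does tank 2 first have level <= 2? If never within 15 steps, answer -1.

Answer: -1

Derivation:
Step 1: flows [0->2,2->1] -> levels [8 1 7]
Step 2: flows [0->2,2->1] -> levels [7 2 7]
Step 3: flows [0=2,2->1] -> levels [7 3 6]
Step 4: flows [0->2,2->1] -> levels [6 4 6]
Step 5: flows [0=2,2->1] -> levels [6 5 5]
Step 6: flows [0->2,1=2] -> levels [5 5 6]
Step 7: flows [2->0,2->1] -> levels [6 6 4]
Step 8: flows [0->2,1->2] -> levels [5 5 6]
  -> period-2 cycle (repeats step 6); tank 2 never drops to <=2
Tank 2 never reaches <=2 within 15 steps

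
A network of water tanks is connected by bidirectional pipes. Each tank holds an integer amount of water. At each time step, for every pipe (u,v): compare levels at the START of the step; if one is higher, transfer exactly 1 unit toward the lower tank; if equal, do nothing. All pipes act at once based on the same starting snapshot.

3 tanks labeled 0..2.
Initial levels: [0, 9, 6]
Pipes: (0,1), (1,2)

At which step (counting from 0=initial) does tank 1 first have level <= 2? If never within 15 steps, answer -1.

Step 1: flows [1->0,1->2] -> levels [1 7 7]
Step 2: flows [1->0,1=2] -> levels [2 6 7]
Step 3: flows [1->0,2->1] -> levels [3 6 6]
Step 4: flows [1->0,1=2] -> levels [4 5 6]
Step 5: flows [1->0,2->1] -> levels [5 5 5]
Step 6: flows [0=1,1=2] -> levels [5 5 5]
  -> stable; tank 1 stays at 5 > 2
Tank 1 never reaches <=2 within 15 steps

Answer: -1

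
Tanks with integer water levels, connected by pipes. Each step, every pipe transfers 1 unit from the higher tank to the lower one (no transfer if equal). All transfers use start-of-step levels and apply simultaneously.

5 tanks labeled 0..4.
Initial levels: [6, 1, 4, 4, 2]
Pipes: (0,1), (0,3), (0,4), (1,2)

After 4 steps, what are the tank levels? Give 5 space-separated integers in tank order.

Step 1: flows [0->1,0->3,0->4,2->1] -> levels [3 3 3 5 3]
Step 2: flows [0=1,3->0,0=4,1=2] -> levels [4 3 3 4 3]
Step 3: flows [0->1,0=3,0->4,1=2] -> levels [2 4 3 4 4]
Step 4: flows [1->0,3->0,4->0,1->2] -> levels [5 2 4 3 3]

Answer: 5 2 4 3 3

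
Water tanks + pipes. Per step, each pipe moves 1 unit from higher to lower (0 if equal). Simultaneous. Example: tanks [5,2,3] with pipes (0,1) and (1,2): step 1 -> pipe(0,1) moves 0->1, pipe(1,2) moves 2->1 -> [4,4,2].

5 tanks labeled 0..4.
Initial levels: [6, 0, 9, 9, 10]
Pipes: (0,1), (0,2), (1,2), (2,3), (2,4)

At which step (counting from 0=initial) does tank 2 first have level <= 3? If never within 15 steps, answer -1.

Step 1: flows [0->1,2->0,2->1,2=3,4->2] -> levels [6 2 8 9 9]
Step 2: flows [0->1,2->0,2->1,3->2,4->2] -> levels [6 4 8 8 8]
Step 3: flows [0->1,2->0,2->1,2=3,2=4] -> levels [6 6 6 8 8]
Step 4: flows [0=1,0=2,1=2,3->2,4->2] -> levels [6 6 8 7 7]
Step 5: flows [0=1,2->0,2->1,2->3,2->4] -> levels [7 7 4 8 8]
Step 6: flows [0=1,0->2,1->2,3->2,4->2] -> levels [6 6 8 7 7]
  -> period-2 cycle (repeats step 4); tank 2 never drops to <=3
Tank 2 never reaches <=3 within 15 steps

Answer: -1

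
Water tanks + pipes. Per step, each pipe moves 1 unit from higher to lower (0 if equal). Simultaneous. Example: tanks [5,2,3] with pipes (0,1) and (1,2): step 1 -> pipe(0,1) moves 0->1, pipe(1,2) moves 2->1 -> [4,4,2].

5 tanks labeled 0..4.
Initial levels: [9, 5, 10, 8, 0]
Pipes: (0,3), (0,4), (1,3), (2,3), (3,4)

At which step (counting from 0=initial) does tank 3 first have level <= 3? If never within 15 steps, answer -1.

Answer: -1

Derivation:
Step 1: flows [0->3,0->4,3->1,2->3,3->4] -> levels [7 6 9 8 2]
Step 2: flows [3->0,0->4,3->1,2->3,3->4] -> levels [7 7 8 6 4]
Step 3: flows [0->3,0->4,1->3,2->3,3->4] -> levels [5 6 7 8 6]
Step 4: flows [3->0,4->0,3->1,3->2,3->4] -> levels [7 7 8 4 6]
Step 5: flows [0->3,0->4,1->3,2->3,4->3] -> levels [5 6 7 8 6]
  -> period-2 cycle (repeats step 3); tank 3 never drops to <=3
Tank 3 never reaches <=3 within 15 steps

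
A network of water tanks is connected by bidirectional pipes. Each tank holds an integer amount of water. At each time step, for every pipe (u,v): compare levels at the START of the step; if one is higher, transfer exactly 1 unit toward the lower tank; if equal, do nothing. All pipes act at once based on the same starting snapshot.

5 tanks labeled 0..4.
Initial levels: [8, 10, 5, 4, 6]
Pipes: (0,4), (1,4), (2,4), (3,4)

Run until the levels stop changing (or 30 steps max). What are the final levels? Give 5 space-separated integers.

Step 1: flows [0->4,1->4,4->2,4->3] -> levels [7 9 6 5 6]
Step 2: flows [0->4,1->4,2=4,4->3] -> levels [6 8 6 6 7]
Step 3: flows [4->0,1->4,4->2,4->3] -> levels [7 7 7 7 5]
Step 4: flows [0->4,1->4,2->4,3->4] -> levels [6 6 6 6 9]
Step 5: flows [4->0,4->1,4->2,4->3] -> levels [7 7 7 7 5]
  -> period-2 cycle: step 5 state = step 3 state; never stabilizes
  -> state at step 30: (30-3) mod 2 = 1, same as step 4 -> [6 6 6 6 9]

Answer: 6 6 6 6 9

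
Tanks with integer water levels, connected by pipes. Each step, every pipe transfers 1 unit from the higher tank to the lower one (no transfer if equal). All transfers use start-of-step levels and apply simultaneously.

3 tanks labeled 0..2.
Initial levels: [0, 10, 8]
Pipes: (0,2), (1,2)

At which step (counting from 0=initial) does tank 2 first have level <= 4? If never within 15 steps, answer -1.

Answer: -1

Derivation:
Step 1: flows [2->0,1->2] -> levels [1 9 8]
Step 2: flows [2->0,1->2] -> levels [2 8 8]
Step 3: flows [2->0,1=2] -> levels [3 8 7]
Step 4: flows [2->0,1->2] -> levels [4 7 7]
Step 5: flows [2->0,1=2] -> levels [5 7 6]
Step 6: flows [2->0,1->2] -> levels [6 6 6]
Step 7: flows [0=2,1=2] -> levels [6 6 6]
  -> stable; tank 2 stays at 6 > 4
Tank 2 never reaches <=4 within 15 steps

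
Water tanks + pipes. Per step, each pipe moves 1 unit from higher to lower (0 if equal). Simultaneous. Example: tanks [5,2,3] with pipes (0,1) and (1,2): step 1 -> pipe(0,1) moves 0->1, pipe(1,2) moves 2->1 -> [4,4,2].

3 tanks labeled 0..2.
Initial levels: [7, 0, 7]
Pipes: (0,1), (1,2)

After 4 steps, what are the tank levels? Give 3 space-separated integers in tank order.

Step 1: flows [0->1,2->1] -> levels [6 2 6]
Step 2: flows [0->1,2->1] -> levels [5 4 5]
Step 3: flows [0->1,2->1] -> levels [4 6 4]
Step 4: flows [1->0,1->2] -> levels [5 4 5]

Answer: 5 4 5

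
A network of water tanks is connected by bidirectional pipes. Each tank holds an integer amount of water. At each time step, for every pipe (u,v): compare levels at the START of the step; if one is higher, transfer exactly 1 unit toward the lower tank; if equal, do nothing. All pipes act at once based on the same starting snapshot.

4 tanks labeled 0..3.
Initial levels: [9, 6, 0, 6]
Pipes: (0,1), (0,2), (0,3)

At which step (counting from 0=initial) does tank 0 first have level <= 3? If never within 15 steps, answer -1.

Step 1: flows [0->1,0->2,0->3] -> levels [6 7 1 7]
Step 2: flows [1->0,0->2,3->0] -> levels [7 6 2 6]
Step 3: flows [0->1,0->2,0->3] -> levels [4 7 3 7]
Step 4: flows [1->0,0->2,3->0] -> levels [5 6 4 6]
Step 5: flows [1->0,0->2,3->0] -> levels [6 5 5 5]
Step 6: flows [0->1,0->2,0->3] -> levels [3 6 6 6]
Tank 0 first reaches <=3 at step 6

Answer: 6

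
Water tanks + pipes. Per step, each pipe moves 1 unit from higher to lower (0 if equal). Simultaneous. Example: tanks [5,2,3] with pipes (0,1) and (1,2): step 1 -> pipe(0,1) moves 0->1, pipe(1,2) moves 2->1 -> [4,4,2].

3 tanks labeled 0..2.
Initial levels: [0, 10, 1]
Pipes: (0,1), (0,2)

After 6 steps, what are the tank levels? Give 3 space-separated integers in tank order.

Step 1: flows [1->0,2->0] -> levels [2 9 0]
Step 2: flows [1->0,0->2] -> levels [2 8 1]
Step 3: flows [1->0,0->2] -> levels [2 7 2]
Step 4: flows [1->0,0=2] -> levels [3 6 2]
Step 5: flows [1->0,0->2] -> levels [3 5 3]
Step 6: flows [1->0,0=2] -> levels [4 4 3]

Answer: 4 4 3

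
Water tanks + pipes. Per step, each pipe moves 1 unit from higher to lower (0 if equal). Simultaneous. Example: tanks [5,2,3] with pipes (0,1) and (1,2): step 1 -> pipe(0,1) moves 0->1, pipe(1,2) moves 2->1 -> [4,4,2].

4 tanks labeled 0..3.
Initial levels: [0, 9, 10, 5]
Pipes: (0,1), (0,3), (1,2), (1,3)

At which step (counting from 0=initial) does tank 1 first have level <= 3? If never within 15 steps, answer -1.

Answer: -1

Derivation:
Step 1: flows [1->0,3->0,2->1,1->3] -> levels [2 8 9 5]
Step 2: flows [1->0,3->0,2->1,1->3] -> levels [4 7 8 5]
Step 3: flows [1->0,3->0,2->1,1->3] -> levels [6 6 7 5]
Step 4: flows [0=1,0->3,2->1,1->3] -> levels [5 6 6 7]
Step 5: flows [1->0,3->0,1=2,3->1] -> levels [7 6 6 5]
Step 6: flows [0->1,0->3,1=2,1->3] -> levels [5 6 6 7]
  -> period-2 cycle (repeats step 4); tank 1 never drops to <=3
Tank 1 never reaches <=3 within 15 steps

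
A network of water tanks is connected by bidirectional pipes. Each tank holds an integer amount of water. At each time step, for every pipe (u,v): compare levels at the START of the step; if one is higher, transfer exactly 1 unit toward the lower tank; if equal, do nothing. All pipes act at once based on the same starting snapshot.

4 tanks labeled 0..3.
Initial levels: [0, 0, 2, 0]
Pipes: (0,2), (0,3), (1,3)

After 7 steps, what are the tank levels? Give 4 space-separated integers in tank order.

Step 1: flows [2->0,0=3,1=3] -> levels [1 0 1 0]
Step 2: flows [0=2,0->3,1=3] -> levels [0 0 1 1]
Step 3: flows [2->0,3->0,3->1] -> levels [2 1 0 -1]
Step 4: flows [0->2,0->3,1->3] -> levels [0 0 1 1]
  -> period-2 cycle: step 4 state = step 2 state
  -> state at step 7: (7-2) mod 2 = 1, same as step 3 -> [2 1 0 -1]

Answer: 2 1 0 -1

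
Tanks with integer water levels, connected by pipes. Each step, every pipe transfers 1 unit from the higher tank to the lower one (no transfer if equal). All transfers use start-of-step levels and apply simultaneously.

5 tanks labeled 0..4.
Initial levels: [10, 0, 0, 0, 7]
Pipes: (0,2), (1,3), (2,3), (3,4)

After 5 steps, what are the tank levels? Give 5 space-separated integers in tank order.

Answer: 5 2 4 4 2

Derivation:
Step 1: flows [0->2,1=3,2=3,4->3] -> levels [9 0 1 1 6]
Step 2: flows [0->2,3->1,2=3,4->3] -> levels [8 1 2 1 5]
Step 3: flows [0->2,1=3,2->3,4->3] -> levels [7 1 2 3 4]
Step 4: flows [0->2,3->1,3->2,4->3] -> levels [6 2 4 2 3]
Step 5: flows [0->2,1=3,2->3,4->3] -> levels [5 2 4 4 2]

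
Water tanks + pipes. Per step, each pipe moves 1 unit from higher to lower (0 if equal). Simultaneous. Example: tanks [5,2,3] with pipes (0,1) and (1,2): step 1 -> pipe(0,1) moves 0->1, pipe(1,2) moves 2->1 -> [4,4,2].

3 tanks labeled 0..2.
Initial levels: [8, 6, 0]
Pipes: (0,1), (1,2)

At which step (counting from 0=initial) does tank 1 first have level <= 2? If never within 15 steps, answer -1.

Step 1: flows [0->1,1->2] -> levels [7 6 1]
Step 2: flows [0->1,1->2] -> levels [6 6 2]
Step 3: flows [0=1,1->2] -> levels [6 5 3]
Step 4: flows [0->1,1->2] -> levels [5 5 4]
Step 5: flows [0=1,1->2] -> levels [5 4 5]
Step 6: flows [0->1,2->1] -> levels [4 6 4]
Step 7: flows [1->0,1->2] -> levels [5 4 5]
  -> period-2 cycle (repeats step 5); tank 1 never drops to <=2
Tank 1 never reaches <=2 within 15 steps

Answer: -1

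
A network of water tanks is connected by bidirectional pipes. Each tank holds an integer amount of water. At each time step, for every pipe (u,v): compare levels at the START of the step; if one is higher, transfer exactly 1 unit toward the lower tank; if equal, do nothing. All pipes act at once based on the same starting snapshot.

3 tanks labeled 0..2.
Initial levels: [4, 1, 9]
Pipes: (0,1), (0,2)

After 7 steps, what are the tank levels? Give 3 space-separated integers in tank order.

Answer: 4 5 5

Derivation:
Step 1: flows [0->1,2->0] -> levels [4 2 8]
Step 2: flows [0->1,2->0] -> levels [4 3 7]
Step 3: flows [0->1,2->0] -> levels [4 4 6]
Step 4: flows [0=1,2->0] -> levels [5 4 5]
Step 5: flows [0->1,0=2] -> levels [4 5 5]
Step 6: flows [1->0,2->0] -> levels [6 4 4]
Step 7: flows [0->1,0->2] -> levels [4 5 5]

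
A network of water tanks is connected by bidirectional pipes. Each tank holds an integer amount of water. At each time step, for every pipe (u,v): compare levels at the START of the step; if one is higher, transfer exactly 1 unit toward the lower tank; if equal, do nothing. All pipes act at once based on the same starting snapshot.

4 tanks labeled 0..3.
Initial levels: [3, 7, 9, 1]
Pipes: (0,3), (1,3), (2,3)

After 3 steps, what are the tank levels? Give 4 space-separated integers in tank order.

Step 1: flows [0->3,1->3,2->3] -> levels [2 6 8 4]
Step 2: flows [3->0,1->3,2->3] -> levels [3 5 7 5]
Step 3: flows [3->0,1=3,2->3] -> levels [4 5 6 5]

Answer: 4 5 6 5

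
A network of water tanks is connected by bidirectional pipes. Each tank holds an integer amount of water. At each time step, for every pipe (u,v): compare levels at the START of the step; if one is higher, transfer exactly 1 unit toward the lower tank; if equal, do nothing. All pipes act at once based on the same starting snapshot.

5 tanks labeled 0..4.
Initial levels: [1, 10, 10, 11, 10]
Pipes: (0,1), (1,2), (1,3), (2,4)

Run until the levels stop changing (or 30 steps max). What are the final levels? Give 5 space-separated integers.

Answer: 7 10 8 8 9

Derivation:
Step 1: flows [1->0,1=2,3->1,2=4] -> levels [2 10 10 10 10]
Step 2: flows [1->0,1=2,1=3,2=4] -> levels [3 9 10 10 10]
Step 3: flows [1->0,2->1,3->1,2=4] -> levels [4 10 9 9 10]
Step 4: flows [1->0,1->2,1->3,4->2] -> levels [5 7 11 10 9]
Step 5: flows [1->0,2->1,3->1,2->4] -> levels [6 8 9 9 10]
Step 6: flows [1->0,2->1,3->1,4->2] -> levels [7 9 9 8 9]
Step 7: flows [1->0,1=2,1->3,2=4] -> levels [8 7 9 9 9]
Step 8: flows [0->1,2->1,3->1,2=4] -> levels [7 10 8 8 9]
Step 9: flows [1->0,1->2,1->3,4->2] -> levels [8 7 10 9 8]
Step 10: flows [0->1,2->1,3->1,2->4] -> levels [7 10 8 8 9]
  -> period-2 cycle: step 10 state = step 8 state; never stabilizes
  -> state at step 30: (30-8) mod 2 = 0, same as step 8 -> [7 10 8 8 9]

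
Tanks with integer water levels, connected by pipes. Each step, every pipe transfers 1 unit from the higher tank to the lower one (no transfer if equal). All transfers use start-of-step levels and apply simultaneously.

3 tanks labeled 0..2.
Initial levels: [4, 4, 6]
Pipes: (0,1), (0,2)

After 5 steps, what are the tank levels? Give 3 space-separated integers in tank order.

Step 1: flows [0=1,2->0] -> levels [5 4 5]
Step 2: flows [0->1,0=2] -> levels [4 5 5]
Step 3: flows [1->0,2->0] -> levels [6 4 4]
Step 4: flows [0->1,0->2] -> levels [4 5 5]
  -> period-2 cycle: step 4 state = step 2 state
  -> state at step 5: (5-2) mod 2 = 1, same as step 3 -> [6 4 4]

Answer: 6 4 4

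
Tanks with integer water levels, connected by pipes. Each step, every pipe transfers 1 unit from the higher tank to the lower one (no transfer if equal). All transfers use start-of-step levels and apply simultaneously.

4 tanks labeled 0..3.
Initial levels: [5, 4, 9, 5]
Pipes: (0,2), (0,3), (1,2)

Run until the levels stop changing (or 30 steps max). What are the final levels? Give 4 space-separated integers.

Step 1: flows [2->0,0=3,2->1] -> levels [6 5 7 5]
Step 2: flows [2->0,0->3,2->1] -> levels [6 6 5 6]
Step 3: flows [0->2,0=3,1->2] -> levels [5 5 7 6]
Step 4: flows [2->0,3->0,2->1] -> levels [7 6 5 5]
Step 5: flows [0->2,0->3,1->2] -> levels [5 5 7 6]
  -> period-2 cycle: step 5 state = step 3 state; never stabilizes
  -> state at step 30: (30-3) mod 2 = 1, same as step 4 -> [7 6 5 5]

Answer: 7 6 5 5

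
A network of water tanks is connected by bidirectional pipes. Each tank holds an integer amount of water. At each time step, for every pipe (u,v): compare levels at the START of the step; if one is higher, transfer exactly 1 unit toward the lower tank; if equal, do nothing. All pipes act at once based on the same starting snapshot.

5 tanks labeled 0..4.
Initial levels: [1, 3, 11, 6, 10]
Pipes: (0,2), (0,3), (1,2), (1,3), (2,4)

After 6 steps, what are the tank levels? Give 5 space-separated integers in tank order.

Step 1: flows [2->0,3->0,2->1,3->1,2->4] -> levels [3 5 8 4 11]
Step 2: flows [2->0,3->0,2->1,1->3,4->2] -> levels [5 5 7 4 10]
Step 3: flows [2->0,0->3,2->1,1->3,4->2] -> levels [5 5 6 6 9]
Step 4: flows [2->0,3->0,2->1,3->1,4->2] -> levels [7 7 5 4 8]
Step 5: flows [0->2,0->3,1->2,1->3,4->2] -> levels [5 5 8 6 7]
Step 6: flows [2->0,3->0,2->1,3->1,2->4] -> levels [7 7 5 4 8]

Answer: 7 7 5 4 8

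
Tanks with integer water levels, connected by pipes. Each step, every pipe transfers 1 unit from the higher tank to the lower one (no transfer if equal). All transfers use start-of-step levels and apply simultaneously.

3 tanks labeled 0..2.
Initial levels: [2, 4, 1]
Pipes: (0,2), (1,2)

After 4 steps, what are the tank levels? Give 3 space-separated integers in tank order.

Answer: 3 3 1

Derivation:
Step 1: flows [0->2,1->2] -> levels [1 3 3]
Step 2: flows [2->0,1=2] -> levels [2 3 2]
Step 3: flows [0=2,1->2] -> levels [2 2 3]
Step 4: flows [2->0,2->1] -> levels [3 3 1]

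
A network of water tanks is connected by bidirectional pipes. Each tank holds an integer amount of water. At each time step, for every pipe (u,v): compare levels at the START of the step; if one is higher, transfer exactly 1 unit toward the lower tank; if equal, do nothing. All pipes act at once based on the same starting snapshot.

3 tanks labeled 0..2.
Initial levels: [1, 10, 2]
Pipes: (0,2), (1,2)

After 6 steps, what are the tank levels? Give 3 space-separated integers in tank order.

Step 1: flows [2->0,1->2] -> levels [2 9 2]
Step 2: flows [0=2,1->2] -> levels [2 8 3]
Step 3: flows [2->0,1->2] -> levels [3 7 3]
Step 4: flows [0=2,1->2] -> levels [3 6 4]
Step 5: flows [2->0,1->2] -> levels [4 5 4]
Step 6: flows [0=2,1->2] -> levels [4 4 5]

Answer: 4 4 5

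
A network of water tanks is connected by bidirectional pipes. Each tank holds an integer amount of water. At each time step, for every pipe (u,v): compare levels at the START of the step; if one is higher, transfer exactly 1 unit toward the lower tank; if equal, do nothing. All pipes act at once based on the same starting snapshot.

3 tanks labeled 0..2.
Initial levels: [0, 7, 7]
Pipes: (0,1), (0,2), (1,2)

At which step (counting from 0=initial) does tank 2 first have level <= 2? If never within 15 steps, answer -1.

Step 1: flows [1->0,2->0,1=2] -> levels [2 6 6]
Step 2: flows [1->0,2->0,1=2] -> levels [4 5 5]
Step 3: flows [1->0,2->0,1=2] -> levels [6 4 4]
Step 4: flows [0->1,0->2,1=2] -> levels [4 5 5]
  -> period-2 cycle (repeats step 2); tank 2 never drops to <=2
Tank 2 never reaches <=2 within 15 steps

Answer: -1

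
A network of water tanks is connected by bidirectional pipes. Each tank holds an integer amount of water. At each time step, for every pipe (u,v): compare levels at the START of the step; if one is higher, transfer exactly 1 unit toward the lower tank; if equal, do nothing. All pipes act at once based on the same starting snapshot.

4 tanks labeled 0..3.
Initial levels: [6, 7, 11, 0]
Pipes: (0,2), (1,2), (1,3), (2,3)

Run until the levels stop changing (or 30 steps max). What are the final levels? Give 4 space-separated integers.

Answer: 6 7 6 5

Derivation:
Step 1: flows [2->0,2->1,1->3,2->3] -> levels [7 7 8 2]
Step 2: flows [2->0,2->1,1->3,2->3] -> levels [8 7 5 4]
Step 3: flows [0->2,1->2,1->3,2->3] -> levels [7 5 6 6]
Step 4: flows [0->2,2->1,3->1,2=3] -> levels [6 7 6 5]
Step 5: flows [0=2,1->2,1->3,2->3] -> levels [6 5 6 7]
Step 6: flows [0=2,2->1,3->1,3->2] -> levels [6 7 6 5]
  -> period-2 cycle: step 6 state = step 4 state; never stabilizes
  -> state at step 30: (30-4) mod 2 = 0, same as step 4 -> [6 7 6 5]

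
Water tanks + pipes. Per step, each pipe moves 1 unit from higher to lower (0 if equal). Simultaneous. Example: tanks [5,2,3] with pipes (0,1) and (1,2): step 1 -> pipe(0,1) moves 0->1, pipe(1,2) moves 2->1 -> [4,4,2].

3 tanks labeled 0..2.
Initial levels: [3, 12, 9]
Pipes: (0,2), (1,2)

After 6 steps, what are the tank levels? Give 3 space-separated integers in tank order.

Answer: 8 8 8

Derivation:
Step 1: flows [2->0,1->2] -> levels [4 11 9]
Step 2: flows [2->0,1->2] -> levels [5 10 9]
Step 3: flows [2->0,1->2] -> levels [6 9 9]
Step 4: flows [2->0,1=2] -> levels [7 9 8]
Step 5: flows [2->0,1->2] -> levels [8 8 8]
Step 6: flows [0=2,1=2] -> levels [8 8 8]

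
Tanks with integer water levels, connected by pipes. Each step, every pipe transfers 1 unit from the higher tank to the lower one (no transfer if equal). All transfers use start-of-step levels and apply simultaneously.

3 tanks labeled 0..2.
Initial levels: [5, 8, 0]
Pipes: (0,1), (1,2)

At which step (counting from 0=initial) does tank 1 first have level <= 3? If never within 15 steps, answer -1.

Answer: 6

Derivation:
Step 1: flows [1->0,1->2] -> levels [6 6 1]
Step 2: flows [0=1,1->2] -> levels [6 5 2]
Step 3: flows [0->1,1->2] -> levels [5 5 3]
Step 4: flows [0=1,1->2] -> levels [5 4 4]
Step 5: flows [0->1,1=2] -> levels [4 5 4]
Step 6: flows [1->0,1->2] -> levels [5 3 5]
Tank 1 first reaches <=3 at step 6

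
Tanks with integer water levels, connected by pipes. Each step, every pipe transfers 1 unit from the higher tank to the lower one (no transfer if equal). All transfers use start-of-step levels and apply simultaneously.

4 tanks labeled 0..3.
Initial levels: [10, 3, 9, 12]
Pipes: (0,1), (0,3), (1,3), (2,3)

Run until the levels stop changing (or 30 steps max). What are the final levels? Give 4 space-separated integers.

Step 1: flows [0->1,3->0,3->1,3->2] -> levels [10 5 10 9]
Step 2: flows [0->1,0->3,3->1,2->3] -> levels [8 7 9 10]
Step 3: flows [0->1,3->0,3->1,3->2] -> levels [8 9 10 7]
Step 4: flows [1->0,0->3,1->3,2->3] -> levels [8 7 9 10]
  -> period-2 cycle: step 4 state = step 2 state; never stabilizes
  -> state at step 30: (30-2) mod 2 = 0, same as step 2 -> [8 7 9 10]

Answer: 8 7 9 10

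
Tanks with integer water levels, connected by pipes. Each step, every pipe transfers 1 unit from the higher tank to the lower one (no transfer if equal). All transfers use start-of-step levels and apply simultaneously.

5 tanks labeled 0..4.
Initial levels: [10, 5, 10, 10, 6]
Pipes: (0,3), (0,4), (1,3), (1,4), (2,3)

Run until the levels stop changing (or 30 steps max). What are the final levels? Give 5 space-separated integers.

Step 1: flows [0=3,0->4,3->1,4->1,2=3] -> levels [9 7 10 9 6]
Step 2: flows [0=3,0->4,3->1,1->4,2->3] -> levels [8 7 9 9 8]
Step 3: flows [3->0,0=4,3->1,4->1,2=3] -> levels [9 9 9 7 7]
Step 4: flows [0->3,0->4,1->3,1->4,2->3] -> levels [7 7 8 10 9]
Step 5: flows [3->0,4->0,3->1,4->1,3->2] -> levels [9 9 9 7 7]
  -> period-2 cycle: step 5 state = step 3 state; never stabilizes
  -> state at step 30: (30-3) mod 2 = 1, same as step 4 -> [7 7 8 10 9]

Answer: 7 7 8 10 9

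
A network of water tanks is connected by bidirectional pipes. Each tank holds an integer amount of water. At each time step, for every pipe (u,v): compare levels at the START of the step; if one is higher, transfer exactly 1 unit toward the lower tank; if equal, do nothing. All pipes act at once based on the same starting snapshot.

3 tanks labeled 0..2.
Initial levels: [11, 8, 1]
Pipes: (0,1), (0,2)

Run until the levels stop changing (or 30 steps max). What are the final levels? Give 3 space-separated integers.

Step 1: flows [0->1,0->2] -> levels [9 9 2]
Step 2: flows [0=1,0->2] -> levels [8 9 3]
Step 3: flows [1->0,0->2] -> levels [8 8 4]
Step 4: flows [0=1,0->2] -> levels [7 8 5]
Step 5: flows [1->0,0->2] -> levels [7 7 6]
Step 6: flows [0=1,0->2] -> levels [6 7 7]
Step 7: flows [1->0,2->0] -> levels [8 6 6]
Step 8: flows [0->1,0->2] -> levels [6 7 7]
  -> period-2 cycle: step 8 state = step 6 state; never stabilizes
  -> state at step 30: (30-6) mod 2 = 0, same as step 6 -> [6 7 7]

Answer: 6 7 7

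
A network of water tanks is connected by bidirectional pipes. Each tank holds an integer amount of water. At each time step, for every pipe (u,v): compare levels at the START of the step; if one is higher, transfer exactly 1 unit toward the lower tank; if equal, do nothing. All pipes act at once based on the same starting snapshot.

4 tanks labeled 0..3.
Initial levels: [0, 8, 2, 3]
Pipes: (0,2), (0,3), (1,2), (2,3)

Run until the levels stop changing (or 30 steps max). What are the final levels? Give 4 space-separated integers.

Step 1: flows [2->0,3->0,1->2,3->2] -> levels [2 7 3 1]
Step 2: flows [2->0,0->3,1->2,2->3] -> levels [2 6 2 3]
Step 3: flows [0=2,3->0,1->2,3->2] -> levels [3 5 4 1]
Step 4: flows [2->0,0->3,1->2,2->3] -> levels [3 4 3 3]
Step 5: flows [0=2,0=3,1->2,2=3] -> levels [3 3 4 3]
Step 6: flows [2->0,0=3,2->1,2->3] -> levels [4 4 1 4]
Step 7: flows [0->2,0=3,1->2,3->2] -> levels [3 3 4 3]
  -> period-2 cycle: step 7 state = step 5 state; never stabilizes
  -> state at step 30: (30-5) mod 2 = 1, same as step 6 -> [4 4 1 4]

Answer: 4 4 1 4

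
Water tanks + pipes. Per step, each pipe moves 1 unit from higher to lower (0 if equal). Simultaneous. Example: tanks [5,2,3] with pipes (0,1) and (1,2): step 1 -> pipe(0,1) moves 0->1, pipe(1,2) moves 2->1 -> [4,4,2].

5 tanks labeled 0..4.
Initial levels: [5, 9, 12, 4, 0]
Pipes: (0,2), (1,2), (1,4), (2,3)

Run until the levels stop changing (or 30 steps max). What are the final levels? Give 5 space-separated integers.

Answer: 7 6 5 7 5

Derivation:
Step 1: flows [2->0,2->1,1->4,2->3] -> levels [6 9 9 5 1]
Step 2: flows [2->0,1=2,1->4,2->3] -> levels [7 8 7 6 2]
Step 3: flows [0=2,1->2,1->4,2->3] -> levels [7 6 7 7 3]
Step 4: flows [0=2,2->1,1->4,2=3] -> levels [7 6 6 7 4]
Step 5: flows [0->2,1=2,1->4,3->2] -> levels [6 5 8 6 5]
Step 6: flows [2->0,2->1,1=4,2->3] -> levels [7 6 5 7 5]
Step 7: flows [0->2,1->2,1->4,3->2] -> levels [6 4 8 6 6]
Step 8: flows [2->0,2->1,4->1,2->3] -> levels [7 6 5 7 5]
  -> period-2 cycle: step 8 state = step 6 state; never stabilizes
  -> state at step 30: (30-6) mod 2 = 0, same as step 6 -> [7 6 5 7 5]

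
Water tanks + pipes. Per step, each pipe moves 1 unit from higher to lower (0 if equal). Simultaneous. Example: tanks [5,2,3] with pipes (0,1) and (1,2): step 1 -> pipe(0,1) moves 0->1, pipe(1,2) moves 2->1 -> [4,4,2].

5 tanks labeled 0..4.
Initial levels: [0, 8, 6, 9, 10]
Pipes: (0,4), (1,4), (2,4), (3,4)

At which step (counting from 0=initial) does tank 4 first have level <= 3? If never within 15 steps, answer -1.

Step 1: flows [4->0,4->1,4->2,4->3] -> levels [1 9 7 10 6]
Step 2: flows [4->0,1->4,2->4,3->4] -> levels [2 8 6 9 8]
Step 3: flows [4->0,1=4,4->2,3->4] -> levels [3 8 7 8 7]
Step 4: flows [4->0,1->4,2=4,3->4] -> levels [4 7 7 7 8]
Step 5: flows [4->0,4->1,4->2,4->3] -> levels [5 8 8 8 4]
Step 6: flows [0->4,1->4,2->4,3->4] -> levels [4 7 7 7 8]
  -> period-2 cycle (repeats step 4); tank 4 never drops to <=3
Tank 4 never reaches <=3 within 15 steps

Answer: -1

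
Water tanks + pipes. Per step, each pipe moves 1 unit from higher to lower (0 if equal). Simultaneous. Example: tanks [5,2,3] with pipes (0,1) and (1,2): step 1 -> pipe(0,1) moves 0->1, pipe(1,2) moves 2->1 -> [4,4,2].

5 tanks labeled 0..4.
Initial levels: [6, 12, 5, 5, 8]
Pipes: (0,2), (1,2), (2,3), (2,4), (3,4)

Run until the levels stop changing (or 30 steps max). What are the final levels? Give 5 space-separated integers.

Step 1: flows [0->2,1->2,2=3,4->2,4->3] -> levels [5 11 8 6 6]
Step 2: flows [2->0,1->2,2->3,2->4,3=4] -> levels [6 10 6 7 7]
Step 3: flows [0=2,1->2,3->2,4->2,3=4] -> levels [6 9 9 6 6]
Step 4: flows [2->0,1=2,2->3,2->4,3=4] -> levels [7 9 6 7 7]
Step 5: flows [0->2,1->2,3->2,4->2,3=4] -> levels [6 8 10 6 6]
Step 6: flows [2->0,2->1,2->3,2->4,3=4] -> levels [7 9 6 7 7]
  -> period-2 cycle: step 6 state = step 4 state; never stabilizes
  -> state at step 30: (30-4) mod 2 = 0, same as step 4 -> [7 9 6 7 7]

Answer: 7 9 6 7 7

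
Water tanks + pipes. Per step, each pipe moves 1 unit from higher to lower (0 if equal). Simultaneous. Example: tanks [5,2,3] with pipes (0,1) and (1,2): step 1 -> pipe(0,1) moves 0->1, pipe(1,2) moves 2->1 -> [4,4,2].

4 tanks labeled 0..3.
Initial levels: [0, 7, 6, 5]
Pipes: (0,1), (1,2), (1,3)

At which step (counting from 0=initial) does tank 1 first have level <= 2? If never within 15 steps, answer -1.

Answer: -1

Derivation:
Step 1: flows [1->0,1->2,1->3] -> levels [1 4 7 6]
Step 2: flows [1->0,2->1,3->1] -> levels [2 5 6 5]
Step 3: flows [1->0,2->1,1=3] -> levels [3 5 5 5]
Step 4: flows [1->0,1=2,1=3] -> levels [4 4 5 5]
Step 5: flows [0=1,2->1,3->1] -> levels [4 6 4 4]
Step 6: flows [1->0,1->2,1->3] -> levels [5 3 5 5]
Step 7: flows [0->1,2->1,3->1] -> levels [4 6 4 4]
  -> period-2 cycle (repeats step 5); tank 1 never drops to <=2
Tank 1 never reaches <=2 within 15 steps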